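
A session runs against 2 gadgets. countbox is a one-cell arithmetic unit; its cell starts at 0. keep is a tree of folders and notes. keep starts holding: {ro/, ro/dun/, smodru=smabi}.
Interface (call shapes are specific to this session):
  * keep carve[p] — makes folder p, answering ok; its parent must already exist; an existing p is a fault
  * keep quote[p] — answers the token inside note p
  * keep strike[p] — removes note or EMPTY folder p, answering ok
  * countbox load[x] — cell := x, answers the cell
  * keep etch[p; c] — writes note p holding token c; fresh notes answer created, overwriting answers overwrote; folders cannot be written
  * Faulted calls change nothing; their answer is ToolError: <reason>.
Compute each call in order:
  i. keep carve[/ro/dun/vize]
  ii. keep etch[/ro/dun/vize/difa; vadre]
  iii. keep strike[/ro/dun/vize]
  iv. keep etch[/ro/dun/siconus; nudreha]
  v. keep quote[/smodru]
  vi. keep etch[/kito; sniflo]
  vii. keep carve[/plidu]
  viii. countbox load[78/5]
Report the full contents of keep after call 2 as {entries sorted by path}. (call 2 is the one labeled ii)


Answer: {ro/, ro/dun/, ro/dun/vize/, ro/dun/vize/difa=vadre, smodru=smabi}

Derivation:
I try keep carve on p: /ro/dun/vize, and get ok.
Invoking keep etch on p: /ro/dun/vize/difa, c: vadre, giving created.
Then keep strike on p: /ro/dun/vize, — result: ToolError: not empty.
Calling keep etch on p: /ro/dun/siconus, c: nudreha, yielding created.
I invoke keep quote on p: /smodru, and see smabi.
I use keep etch on p: /kito, c: sniflo, which returns created.
Next I call keep carve on p: /plidu, and see ok.
Invoking countbox load on x: 78/5, and observe 78/5.


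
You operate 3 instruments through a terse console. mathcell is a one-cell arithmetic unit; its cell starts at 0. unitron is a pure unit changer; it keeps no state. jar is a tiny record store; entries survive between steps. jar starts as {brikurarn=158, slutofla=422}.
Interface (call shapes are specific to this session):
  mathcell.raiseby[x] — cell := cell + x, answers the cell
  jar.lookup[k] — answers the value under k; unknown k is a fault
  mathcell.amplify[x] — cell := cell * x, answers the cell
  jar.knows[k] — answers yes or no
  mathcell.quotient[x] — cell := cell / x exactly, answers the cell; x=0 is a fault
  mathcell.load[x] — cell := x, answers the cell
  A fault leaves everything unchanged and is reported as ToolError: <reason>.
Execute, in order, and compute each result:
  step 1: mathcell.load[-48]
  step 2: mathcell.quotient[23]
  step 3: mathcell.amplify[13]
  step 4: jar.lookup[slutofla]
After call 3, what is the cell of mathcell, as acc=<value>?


Next I call mathcell.load passing x=-48, and see -48.
Calling mathcell.quotient passing x=23, and get -48/23.
Using mathcell.amplify passing x=13, yielding -624/23.
Using jar.lookup passing k=slutofla, which returns 422.

Answer: acc=-624/23


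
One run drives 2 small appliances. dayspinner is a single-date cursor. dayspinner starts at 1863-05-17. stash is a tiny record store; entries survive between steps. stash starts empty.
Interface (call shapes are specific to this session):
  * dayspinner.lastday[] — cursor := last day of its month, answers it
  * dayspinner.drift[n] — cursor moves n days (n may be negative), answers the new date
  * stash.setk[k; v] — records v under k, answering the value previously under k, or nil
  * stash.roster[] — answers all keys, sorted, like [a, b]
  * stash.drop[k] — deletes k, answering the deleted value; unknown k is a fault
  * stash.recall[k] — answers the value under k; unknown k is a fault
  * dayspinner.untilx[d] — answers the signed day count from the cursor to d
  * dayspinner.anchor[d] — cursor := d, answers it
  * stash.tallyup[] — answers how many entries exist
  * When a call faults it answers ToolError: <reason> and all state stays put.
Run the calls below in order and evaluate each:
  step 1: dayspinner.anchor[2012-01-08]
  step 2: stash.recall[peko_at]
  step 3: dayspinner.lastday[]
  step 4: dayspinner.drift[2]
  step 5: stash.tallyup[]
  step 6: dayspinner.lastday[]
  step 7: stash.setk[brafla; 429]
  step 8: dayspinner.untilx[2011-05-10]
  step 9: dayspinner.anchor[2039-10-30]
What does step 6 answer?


CALL anchor[d='2012-01-08']
RET  2012-01-08
CALL recall[k='peko_at']
RET  ToolError: no such key peko_at
CALL lastday[]
RET  2012-01-31
CALL drift[n='2']
RET  2012-02-02
CALL tallyup[]
RET  0
CALL lastday[]
RET  2012-02-29
CALL setk[k='brafla'; v='429']
RET  nil
CALL untilx[d='2011-05-10']
RET  -295
CALL anchor[d='2039-10-30']
RET  2039-10-30

Answer: 2012-02-29


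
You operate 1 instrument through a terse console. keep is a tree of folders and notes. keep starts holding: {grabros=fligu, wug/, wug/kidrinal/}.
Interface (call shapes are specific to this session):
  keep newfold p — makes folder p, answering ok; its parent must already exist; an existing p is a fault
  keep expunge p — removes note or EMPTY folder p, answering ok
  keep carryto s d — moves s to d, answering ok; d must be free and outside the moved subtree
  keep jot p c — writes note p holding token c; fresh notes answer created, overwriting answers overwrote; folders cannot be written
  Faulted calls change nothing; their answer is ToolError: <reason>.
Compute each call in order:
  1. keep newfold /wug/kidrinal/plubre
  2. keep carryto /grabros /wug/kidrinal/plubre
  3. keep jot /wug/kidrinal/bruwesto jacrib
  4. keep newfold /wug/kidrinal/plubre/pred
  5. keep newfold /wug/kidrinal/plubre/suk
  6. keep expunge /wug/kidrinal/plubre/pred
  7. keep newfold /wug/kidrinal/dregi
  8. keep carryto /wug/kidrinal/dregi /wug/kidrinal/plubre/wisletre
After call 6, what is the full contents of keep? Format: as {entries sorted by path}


Calling keep newfold on p→/wug/kidrinal/plubre, yielding ok.
Using keep carryto on s→/grabros, d→/wug/kidrinal/plubre: ToolError: exists.
Using keep jot on p→/wug/kidrinal/bruwesto, c→jacrib, giving created.
Invoking keep newfold on p→/wug/kidrinal/plubre/pred, → ok.
Now I run keep newfold on p→/wug/kidrinal/plubre/suk, and get ok.
I run keep expunge on p→/wug/kidrinal/plubre/pred, giving ok.
Calling keep newfold on p→/wug/kidrinal/dregi, and observe ok.
Then keep carryto on s→/wug/kidrinal/dregi, d→/wug/kidrinal/plubre/wisletre, and see ok.

Answer: {grabros=fligu, wug/, wug/kidrinal/, wug/kidrinal/bruwesto=jacrib, wug/kidrinal/plubre/, wug/kidrinal/plubre/suk/}


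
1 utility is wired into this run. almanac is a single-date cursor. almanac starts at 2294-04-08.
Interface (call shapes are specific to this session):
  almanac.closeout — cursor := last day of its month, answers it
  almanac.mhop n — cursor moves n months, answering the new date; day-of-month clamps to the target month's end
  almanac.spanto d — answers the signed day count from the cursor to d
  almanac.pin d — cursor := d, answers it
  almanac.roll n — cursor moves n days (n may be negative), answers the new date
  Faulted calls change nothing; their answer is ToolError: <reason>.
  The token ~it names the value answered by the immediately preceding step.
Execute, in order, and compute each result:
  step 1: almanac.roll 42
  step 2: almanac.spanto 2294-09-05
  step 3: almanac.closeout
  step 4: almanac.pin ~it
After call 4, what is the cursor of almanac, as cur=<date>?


% almanac.roll n=42
:: 2294-05-20
% almanac.spanto d=2294-09-05
:: 108
% almanac.closeout
:: 2294-05-31
% almanac.pin d=~it
:: 2294-05-31

Answer: cur=2294-05-31


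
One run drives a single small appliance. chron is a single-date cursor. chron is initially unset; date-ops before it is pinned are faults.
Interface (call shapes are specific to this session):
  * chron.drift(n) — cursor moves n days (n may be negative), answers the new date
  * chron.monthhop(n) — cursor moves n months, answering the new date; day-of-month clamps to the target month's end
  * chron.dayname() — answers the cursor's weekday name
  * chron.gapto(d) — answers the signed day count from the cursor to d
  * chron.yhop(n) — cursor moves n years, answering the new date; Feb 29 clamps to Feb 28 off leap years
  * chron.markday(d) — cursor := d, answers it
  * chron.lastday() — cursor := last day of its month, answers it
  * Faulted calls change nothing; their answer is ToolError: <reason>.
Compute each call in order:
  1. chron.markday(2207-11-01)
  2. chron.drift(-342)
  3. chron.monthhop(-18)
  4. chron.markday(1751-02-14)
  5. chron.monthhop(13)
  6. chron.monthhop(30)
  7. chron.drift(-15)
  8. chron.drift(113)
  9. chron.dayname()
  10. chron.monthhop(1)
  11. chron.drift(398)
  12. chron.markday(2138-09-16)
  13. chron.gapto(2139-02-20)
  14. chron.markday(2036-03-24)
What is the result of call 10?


Answer: 1755-01-21

Derivation:
Invoking markday on 2207-11-01, and observe 2207-11-01.
Now I run drift on -342, — result: 2206-11-24.
Now I run monthhop on -18, and get 2205-05-24.
I call markday on 1751-02-14, and get 1751-02-14.
I invoke monthhop on 13, and observe 1752-03-14.
Next I call monthhop on 30, → 1754-09-14.
Invoking drift on -15, → 1754-08-30.
I try drift on 113, — result: 1754-12-21.
I invoke dayname, → Saturday.
I run monthhop on 1, and observe 1755-01-21.
Invoking drift on 398, giving 1756-02-23.
I use markday on 2138-09-16, and see 2138-09-16.
I use gapto on 2139-02-20, yielding 157.
I invoke markday on 2036-03-24, yielding 2036-03-24.


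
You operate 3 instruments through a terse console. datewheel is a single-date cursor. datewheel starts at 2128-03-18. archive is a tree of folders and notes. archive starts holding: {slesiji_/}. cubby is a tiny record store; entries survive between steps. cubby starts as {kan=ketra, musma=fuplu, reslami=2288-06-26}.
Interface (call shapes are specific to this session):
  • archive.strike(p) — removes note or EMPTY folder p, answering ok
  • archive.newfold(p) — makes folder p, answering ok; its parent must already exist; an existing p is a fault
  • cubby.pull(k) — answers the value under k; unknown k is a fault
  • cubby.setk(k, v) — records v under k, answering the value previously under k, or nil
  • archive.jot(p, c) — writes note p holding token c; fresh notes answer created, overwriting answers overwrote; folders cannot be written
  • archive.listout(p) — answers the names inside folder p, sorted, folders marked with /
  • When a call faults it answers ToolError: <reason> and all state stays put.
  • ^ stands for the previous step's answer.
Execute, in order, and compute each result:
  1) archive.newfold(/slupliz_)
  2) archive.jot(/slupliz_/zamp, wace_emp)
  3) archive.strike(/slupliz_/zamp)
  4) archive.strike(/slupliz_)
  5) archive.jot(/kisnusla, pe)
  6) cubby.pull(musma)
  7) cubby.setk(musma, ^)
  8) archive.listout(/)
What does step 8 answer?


==> newfold(p: /slupliz_)
<== ok
==> jot(p: /slupliz_/zamp, c: wace_emp)
<== created
==> strike(p: /slupliz_/zamp)
<== ok
==> strike(p: /slupliz_)
<== ok
==> jot(p: /kisnusla, c: pe)
<== created
==> pull(k: musma)
<== fuplu
==> setk(k: musma, v: ^)
<== fuplu
==> listout(p: /)
<== [kisnusla, slesiji_/]

Answer: [kisnusla, slesiji_/]


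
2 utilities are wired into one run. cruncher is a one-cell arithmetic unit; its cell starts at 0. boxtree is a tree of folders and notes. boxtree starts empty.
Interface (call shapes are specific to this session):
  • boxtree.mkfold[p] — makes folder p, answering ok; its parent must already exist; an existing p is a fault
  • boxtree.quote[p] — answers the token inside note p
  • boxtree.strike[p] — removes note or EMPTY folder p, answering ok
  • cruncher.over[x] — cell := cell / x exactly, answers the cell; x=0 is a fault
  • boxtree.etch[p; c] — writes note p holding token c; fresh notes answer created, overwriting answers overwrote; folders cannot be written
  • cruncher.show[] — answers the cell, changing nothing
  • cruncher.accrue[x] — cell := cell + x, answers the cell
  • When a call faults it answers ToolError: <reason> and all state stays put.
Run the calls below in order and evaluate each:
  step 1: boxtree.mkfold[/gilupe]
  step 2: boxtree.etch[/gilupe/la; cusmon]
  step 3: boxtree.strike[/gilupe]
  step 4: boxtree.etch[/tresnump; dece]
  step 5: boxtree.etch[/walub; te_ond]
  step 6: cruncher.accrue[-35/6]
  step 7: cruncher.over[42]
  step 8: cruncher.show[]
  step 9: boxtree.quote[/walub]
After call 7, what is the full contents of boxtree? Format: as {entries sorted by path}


Answer: {gilupe/, gilupe/la=cusmon, tresnump=dece, walub=te_ond}

Derivation:
# mkfold(p='/gilupe') == ok
# etch(p='/gilupe/la', c='cusmon') == created
# strike(p='/gilupe') == ToolError: not empty
# etch(p='/tresnump', c='dece') == created
# etch(p='/walub', c='te_ond') == created
# accrue(x='-35/6') == -35/6
# over(x='42') == -5/36
# show() == -5/36
# quote(p='/walub') == te_ond


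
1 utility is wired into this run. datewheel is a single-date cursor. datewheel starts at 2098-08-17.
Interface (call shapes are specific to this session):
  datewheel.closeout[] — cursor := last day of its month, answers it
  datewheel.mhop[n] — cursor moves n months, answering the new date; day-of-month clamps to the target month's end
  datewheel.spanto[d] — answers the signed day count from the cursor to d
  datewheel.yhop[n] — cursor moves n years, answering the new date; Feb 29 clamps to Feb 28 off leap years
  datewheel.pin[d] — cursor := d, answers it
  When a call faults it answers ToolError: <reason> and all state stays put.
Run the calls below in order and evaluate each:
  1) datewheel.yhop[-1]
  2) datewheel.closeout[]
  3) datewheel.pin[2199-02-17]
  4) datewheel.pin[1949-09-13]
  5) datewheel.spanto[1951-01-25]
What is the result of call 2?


·→ yhop(n→-1)
·← 2097-08-17
·→ closeout()
·← 2097-08-31
·→ pin(d→2199-02-17)
·← 2199-02-17
·→ pin(d→1949-09-13)
·← 1949-09-13
·→ spanto(d→1951-01-25)
·← 499

Answer: 2097-08-31


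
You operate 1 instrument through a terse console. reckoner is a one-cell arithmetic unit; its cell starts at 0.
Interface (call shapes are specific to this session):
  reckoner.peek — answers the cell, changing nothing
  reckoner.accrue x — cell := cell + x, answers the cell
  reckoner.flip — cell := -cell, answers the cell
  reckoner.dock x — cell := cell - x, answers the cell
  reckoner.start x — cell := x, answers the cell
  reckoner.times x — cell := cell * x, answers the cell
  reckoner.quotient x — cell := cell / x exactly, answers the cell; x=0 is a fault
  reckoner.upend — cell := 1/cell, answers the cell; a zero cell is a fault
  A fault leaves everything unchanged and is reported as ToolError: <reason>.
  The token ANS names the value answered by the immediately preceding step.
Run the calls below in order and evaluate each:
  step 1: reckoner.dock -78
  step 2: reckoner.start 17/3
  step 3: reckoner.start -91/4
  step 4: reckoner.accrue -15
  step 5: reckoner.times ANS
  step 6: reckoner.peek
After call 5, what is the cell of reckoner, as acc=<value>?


Answer: acc=22801/16

Derivation:
CALL reckoner.dock[x='-78']
RET  78
CALL reckoner.start[x='17/3']
RET  17/3
CALL reckoner.start[x='-91/4']
RET  -91/4
CALL reckoner.accrue[x='-15']
RET  -151/4
CALL reckoner.times[x='ANS']
RET  22801/16
CALL reckoner.peek[]
RET  22801/16


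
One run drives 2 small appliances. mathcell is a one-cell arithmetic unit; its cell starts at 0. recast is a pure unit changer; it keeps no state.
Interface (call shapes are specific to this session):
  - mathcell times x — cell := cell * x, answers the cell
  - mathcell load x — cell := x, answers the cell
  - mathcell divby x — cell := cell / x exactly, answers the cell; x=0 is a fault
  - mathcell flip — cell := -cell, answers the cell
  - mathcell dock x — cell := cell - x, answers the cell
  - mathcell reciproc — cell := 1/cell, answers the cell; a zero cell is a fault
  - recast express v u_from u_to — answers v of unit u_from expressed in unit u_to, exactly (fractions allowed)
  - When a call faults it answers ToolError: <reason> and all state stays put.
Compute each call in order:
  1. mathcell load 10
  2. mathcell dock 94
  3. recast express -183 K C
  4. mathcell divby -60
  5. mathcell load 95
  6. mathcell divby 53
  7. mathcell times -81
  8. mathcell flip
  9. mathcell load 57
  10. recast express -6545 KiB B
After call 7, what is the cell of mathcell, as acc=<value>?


[in] mathcell load 10
= 10
[in] mathcell dock 94
= -84
[in] recast express -183 K C
= -9123/20
[in] mathcell divby -60
= 7/5
[in] mathcell load 95
= 95
[in] mathcell divby 53
= 95/53
[in] mathcell times -81
= -7695/53
[in] mathcell flip
= 7695/53
[in] mathcell load 57
= 57
[in] recast express -6545 KiB B
= -6702080

Answer: acc=-7695/53


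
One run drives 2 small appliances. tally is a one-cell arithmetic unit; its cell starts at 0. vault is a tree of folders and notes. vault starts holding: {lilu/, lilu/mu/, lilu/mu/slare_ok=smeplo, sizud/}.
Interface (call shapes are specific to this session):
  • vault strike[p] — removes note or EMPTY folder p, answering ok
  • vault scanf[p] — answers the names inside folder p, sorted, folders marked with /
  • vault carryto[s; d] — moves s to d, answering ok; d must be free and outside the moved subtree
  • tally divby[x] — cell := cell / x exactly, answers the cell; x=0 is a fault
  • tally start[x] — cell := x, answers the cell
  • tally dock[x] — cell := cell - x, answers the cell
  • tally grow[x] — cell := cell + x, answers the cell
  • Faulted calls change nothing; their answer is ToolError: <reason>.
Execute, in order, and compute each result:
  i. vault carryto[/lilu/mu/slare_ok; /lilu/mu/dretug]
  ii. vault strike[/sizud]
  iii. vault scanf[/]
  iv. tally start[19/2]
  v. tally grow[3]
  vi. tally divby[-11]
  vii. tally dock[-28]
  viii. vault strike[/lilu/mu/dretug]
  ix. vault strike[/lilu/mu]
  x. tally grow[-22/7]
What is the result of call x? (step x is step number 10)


Answer: 3653/154

Derivation:
// 1. vault carryto(s=/lilu/mu/slare_ok, d=/lilu/mu/dretug) == ok
// 2. vault strike(p=/sizud) == ok
// 3. vault scanf(p=/) == [lilu/]
// 4. tally start(x=19/2) == 19/2
// 5. tally grow(x=3) == 25/2
// 6. tally divby(x=-11) == -25/22
// 7. tally dock(x=-28) == 591/22
// 8. vault strike(p=/lilu/mu/dretug) == ok
// 9. vault strike(p=/lilu/mu) == ok
// 10. tally grow(x=-22/7) == 3653/154


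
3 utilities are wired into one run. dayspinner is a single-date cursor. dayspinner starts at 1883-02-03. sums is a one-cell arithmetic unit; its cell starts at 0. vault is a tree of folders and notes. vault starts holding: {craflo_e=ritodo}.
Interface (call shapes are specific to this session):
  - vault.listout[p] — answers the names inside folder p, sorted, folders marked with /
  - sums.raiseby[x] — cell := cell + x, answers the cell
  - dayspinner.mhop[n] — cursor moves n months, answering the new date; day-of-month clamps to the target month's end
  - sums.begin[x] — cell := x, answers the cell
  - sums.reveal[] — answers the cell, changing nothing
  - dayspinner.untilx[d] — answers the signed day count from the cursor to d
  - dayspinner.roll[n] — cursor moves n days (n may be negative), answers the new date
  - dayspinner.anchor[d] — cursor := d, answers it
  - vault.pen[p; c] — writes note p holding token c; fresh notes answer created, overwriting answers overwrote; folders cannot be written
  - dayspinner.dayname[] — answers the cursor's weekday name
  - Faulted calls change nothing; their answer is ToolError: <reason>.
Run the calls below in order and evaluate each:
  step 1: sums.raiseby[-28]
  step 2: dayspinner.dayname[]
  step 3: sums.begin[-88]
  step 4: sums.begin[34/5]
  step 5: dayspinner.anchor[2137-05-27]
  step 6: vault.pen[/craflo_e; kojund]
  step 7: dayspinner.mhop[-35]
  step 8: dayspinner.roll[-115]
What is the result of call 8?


>> raiseby(-28)
<< -28
>> dayname()
<< Saturday
>> begin(-88)
<< -88
>> begin(34/5)
<< 34/5
>> anchor(2137-05-27)
<< 2137-05-27
>> pen(/craflo_e, kojund)
<< overwrote
>> mhop(-35)
<< 2134-06-27
>> roll(-115)
<< 2134-03-04

Answer: 2134-03-04


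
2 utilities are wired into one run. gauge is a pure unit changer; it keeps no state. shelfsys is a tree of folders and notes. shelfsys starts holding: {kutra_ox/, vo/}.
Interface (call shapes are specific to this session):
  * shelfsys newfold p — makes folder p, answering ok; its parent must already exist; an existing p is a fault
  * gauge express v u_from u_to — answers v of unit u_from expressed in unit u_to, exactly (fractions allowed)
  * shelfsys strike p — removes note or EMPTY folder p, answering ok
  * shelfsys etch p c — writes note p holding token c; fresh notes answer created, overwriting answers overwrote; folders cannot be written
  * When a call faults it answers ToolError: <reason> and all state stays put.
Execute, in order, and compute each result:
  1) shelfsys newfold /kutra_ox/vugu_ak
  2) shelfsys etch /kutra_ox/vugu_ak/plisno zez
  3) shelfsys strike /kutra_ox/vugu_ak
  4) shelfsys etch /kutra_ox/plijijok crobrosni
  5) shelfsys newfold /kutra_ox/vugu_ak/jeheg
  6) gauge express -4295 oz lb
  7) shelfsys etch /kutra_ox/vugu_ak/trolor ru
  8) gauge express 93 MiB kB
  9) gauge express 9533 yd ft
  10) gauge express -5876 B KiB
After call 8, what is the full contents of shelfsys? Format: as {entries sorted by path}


Answer: {kutra_ox/, kutra_ox/plijijok=crobrosni, kutra_ox/vugu_ak/, kutra_ox/vugu_ak/jeheg/, kutra_ox/vugu_ak/plisno=zez, kutra_ox/vugu_ak/trolor=ru, vo/}

Derivation:
> shelfsys newfold p='/kutra_ox/vugu_ak'
:: ok
> shelfsys etch p='/kutra_ox/vugu_ak/plisno' c='zez'
:: created
> shelfsys strike p='/kutra_ox/vugu_ak'
:: ToolError: not empty
> shelfsys etch p='/kutra_ox/plijijok' c='crobrosni'
:: created
> shelfsys newfold p='/kutra_ox/vugu_ak/jeheg'
:: ok
> gauge express v='-4295' u_from='oz' u_to='lb'
:: -4295/16
> shelfsys etch p='/kutra_ox/vugu_ak/trolor' c='ru'
:: created
> gauge express v='93' u_from='MiB' u_to='kB'
:: 12189696/125
> gauge express v='9533' u_from='yd' u_to='ft'
:: 28599
> gauge express v='-5876' u_from='B' u_to='KiB'
:: -1469/256


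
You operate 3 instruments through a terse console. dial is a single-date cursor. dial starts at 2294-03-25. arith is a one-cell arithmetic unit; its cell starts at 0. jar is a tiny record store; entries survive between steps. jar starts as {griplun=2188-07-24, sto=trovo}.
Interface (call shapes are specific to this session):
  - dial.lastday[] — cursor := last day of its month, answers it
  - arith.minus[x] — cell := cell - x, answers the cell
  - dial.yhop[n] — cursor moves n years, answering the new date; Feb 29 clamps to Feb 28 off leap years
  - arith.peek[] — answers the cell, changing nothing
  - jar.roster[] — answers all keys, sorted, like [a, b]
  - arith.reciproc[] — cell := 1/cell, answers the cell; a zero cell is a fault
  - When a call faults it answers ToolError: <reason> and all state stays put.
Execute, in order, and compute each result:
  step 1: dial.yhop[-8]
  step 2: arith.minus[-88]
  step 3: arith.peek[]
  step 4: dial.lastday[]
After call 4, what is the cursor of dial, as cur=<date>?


Calling dial.yhop(n=-8), which returns 2286-03-25.
I invoke arith.minus(x=-88), which returns 88.
Now I run arith.peek(), — result: 88.
Using dial.lastday(), — result: 2286-03-31.

Answer: cur=2286-03-31


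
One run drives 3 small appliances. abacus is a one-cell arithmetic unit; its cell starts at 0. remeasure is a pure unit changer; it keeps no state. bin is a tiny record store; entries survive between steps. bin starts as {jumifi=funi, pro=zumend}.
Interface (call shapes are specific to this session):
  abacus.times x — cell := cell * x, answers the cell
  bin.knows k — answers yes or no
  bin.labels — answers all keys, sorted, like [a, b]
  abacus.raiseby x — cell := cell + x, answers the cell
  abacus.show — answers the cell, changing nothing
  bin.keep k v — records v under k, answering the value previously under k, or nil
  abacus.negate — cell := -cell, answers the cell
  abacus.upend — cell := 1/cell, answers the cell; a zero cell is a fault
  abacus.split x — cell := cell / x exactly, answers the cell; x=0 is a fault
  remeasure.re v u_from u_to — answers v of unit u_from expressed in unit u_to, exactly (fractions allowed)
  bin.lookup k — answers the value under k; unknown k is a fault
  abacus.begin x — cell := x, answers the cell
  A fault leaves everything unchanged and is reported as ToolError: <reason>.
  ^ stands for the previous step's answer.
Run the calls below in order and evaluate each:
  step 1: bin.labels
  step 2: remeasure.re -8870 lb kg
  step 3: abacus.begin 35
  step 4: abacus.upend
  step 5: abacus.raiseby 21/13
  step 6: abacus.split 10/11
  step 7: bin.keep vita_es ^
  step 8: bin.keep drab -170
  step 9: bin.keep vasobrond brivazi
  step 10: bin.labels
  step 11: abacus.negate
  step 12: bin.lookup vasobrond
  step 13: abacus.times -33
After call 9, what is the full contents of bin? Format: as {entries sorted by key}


Answer: {drab=-170, jumifi=funi, pro=zumend, vasobrond=brivazi, vita_es=4114/2275}

Derivation:
I call bin.labels(): [jumifi, pro].
Invoking remeasure.re with v→-8870, u_from→lb, u_to→kg, — result: -40233643219/10000000.
Now I run abacus.begin with x→35, which returns 35.
Next I call abacus.upend, and get 1/35.
I use abacus.raiseby with x→21/13, and get 748/455.
Now I run abacus.split with x→10/11, and see 4114/2275.
Calling bin.keep with k→vita_es, v→^, which returns nil.
Calling bin.keep with k→drab, v→-170, and get nil.
I use bin.keep with k→vasobrond, v→brivazi: nil.
I invoke bin.labels, → [drab, jumifi, pro, vasobrond, vita_es].
I use abacus.negate(), and observe -4114/2275.
Calling bin.lookup with k→vasobrond, and see brivazi.
Invoking abacus.times with x→-33, — result: 135762/2275.


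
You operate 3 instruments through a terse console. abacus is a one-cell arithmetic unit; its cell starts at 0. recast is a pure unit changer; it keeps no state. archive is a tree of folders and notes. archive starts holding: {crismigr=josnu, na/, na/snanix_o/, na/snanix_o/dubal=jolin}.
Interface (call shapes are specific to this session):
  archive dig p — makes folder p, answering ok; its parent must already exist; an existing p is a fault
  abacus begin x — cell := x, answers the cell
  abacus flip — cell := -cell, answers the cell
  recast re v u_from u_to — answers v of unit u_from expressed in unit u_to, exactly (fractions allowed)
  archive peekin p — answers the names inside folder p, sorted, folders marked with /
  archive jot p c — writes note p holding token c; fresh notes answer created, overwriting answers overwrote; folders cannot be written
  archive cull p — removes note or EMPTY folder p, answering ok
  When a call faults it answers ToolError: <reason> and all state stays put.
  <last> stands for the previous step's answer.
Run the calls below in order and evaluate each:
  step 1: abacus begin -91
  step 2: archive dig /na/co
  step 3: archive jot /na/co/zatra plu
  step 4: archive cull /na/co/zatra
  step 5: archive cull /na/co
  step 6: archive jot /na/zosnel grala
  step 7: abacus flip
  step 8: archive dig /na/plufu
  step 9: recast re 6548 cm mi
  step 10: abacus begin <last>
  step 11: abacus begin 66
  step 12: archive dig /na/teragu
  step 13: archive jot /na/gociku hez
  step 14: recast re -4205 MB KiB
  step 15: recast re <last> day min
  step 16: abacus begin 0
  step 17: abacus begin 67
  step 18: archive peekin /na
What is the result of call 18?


# 1. abacus begin(x=-91) : -91
# 2. archive dig(p=/na/co) : ok
# 3. archive jot(p=/na/co/zatra, c=plu) : created
# 4. archive cull(p=/na/co/zatra) : ok
# 5. archive cull(p=/na/co) : ok
# 6. archive jot(p=/na/zosnel, c=grala) : created
# 7. abacus flip() : 91
# 8. archive dig(p=/na/plufu) : ok
# 9. recast re(v=6548, u_from=cm, u_to=mi) : 8185/201168
# 10. abacus begin(x=<last>) : 8185/201168
# 11. abacus begin(x=66) : 66
# 12. archive dig(p=/na/teragu) : ok
# 13. archive jot(p=/na/gociku, c=hez) : created
# 14. recast re(v=-4205, u_from=MB, u_to=KiB) : -65703125/16
# 15. recast re(v=<last>, u_from=day, u_to=min) : -5913281250
# 16. abacus begin(x=0) : 0
# 17. abacus begin(x=67) : 67
# 18. archive peekin(p=/na) : [gociku, plufu/, snanix_o/, teragu/, zosnel]

Answer: [gociku, plufu/, snanix_o/, teragu/, zosnel]


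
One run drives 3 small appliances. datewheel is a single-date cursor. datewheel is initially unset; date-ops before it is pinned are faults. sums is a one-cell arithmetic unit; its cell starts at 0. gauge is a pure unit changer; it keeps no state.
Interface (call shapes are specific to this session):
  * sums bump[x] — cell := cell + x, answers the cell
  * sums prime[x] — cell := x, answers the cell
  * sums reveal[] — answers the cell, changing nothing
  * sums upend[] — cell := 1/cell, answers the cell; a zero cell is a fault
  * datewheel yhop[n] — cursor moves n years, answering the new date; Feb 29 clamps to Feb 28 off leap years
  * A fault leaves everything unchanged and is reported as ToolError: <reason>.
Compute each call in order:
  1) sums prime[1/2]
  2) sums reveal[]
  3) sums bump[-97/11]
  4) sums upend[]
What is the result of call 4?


Answer: -22/183

Derivation:
;; sums prime(1/2) : 1/2
;; sums reveal() : 1/2
;; sums bump(-97/11) : -183/22
;; sums upend() : -22/183


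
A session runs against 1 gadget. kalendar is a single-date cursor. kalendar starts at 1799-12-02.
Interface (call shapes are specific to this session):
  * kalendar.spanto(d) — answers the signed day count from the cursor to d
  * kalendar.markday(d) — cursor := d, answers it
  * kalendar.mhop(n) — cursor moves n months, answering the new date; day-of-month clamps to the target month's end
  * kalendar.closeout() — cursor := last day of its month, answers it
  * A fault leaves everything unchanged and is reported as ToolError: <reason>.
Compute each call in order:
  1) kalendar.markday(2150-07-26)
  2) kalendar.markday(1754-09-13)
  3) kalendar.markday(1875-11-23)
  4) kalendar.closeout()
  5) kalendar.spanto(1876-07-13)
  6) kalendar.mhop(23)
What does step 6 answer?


Answer: 1877-10-30

Derivation:
Then kalendar.markday using d→2150-07-26, and observe 2150-07-26.
Next I call kalendar.markday using d→1754-09-13, yielding 1754-09-13.
Then kalendar.markday using d→1875-11-23, — result: 1875-11-23.
I call kalendar.closeout, yielding 1875-11-30.
Now I run kalendar.spanto using d→1876-07-13, giving 226.
Calling kalendar.mhop using n→23, and observe 1877-10-30.


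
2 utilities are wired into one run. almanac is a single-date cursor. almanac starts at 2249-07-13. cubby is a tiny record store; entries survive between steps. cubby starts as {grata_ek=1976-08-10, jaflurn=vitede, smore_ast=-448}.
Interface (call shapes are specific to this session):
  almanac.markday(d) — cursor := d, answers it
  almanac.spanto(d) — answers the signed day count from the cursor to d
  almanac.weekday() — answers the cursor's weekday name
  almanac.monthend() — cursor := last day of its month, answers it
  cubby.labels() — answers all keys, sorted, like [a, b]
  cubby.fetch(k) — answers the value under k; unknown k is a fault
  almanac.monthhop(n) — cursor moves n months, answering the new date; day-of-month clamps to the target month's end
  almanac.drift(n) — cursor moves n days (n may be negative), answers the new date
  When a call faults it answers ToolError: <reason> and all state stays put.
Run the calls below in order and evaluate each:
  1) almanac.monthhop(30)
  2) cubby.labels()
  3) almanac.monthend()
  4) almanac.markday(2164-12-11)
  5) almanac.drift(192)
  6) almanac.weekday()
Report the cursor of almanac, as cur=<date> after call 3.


→ monthhop(n: 30)
← 2252-01-13
→ labels()
← [grata_ek, jaflurn, smore_ast]
→ monthend()
← 2252-01-31
→ markday(d: 2164-12-11)
← 2164-12-11
→ drift(n: 192)
← 2165-06-21
→ weekday()
← Friday

Answer: cur=2252-01-31


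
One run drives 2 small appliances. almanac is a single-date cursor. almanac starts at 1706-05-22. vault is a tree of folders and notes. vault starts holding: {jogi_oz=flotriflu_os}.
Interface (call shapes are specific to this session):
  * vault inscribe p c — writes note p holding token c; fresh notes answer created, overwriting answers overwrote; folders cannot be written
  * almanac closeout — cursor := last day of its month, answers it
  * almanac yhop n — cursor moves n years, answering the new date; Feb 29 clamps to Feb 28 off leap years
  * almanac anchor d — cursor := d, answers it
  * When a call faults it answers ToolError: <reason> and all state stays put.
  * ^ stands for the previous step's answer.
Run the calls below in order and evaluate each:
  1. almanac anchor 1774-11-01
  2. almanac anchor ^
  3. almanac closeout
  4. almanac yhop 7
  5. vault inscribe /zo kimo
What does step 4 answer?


// 1. almanac anchor(1774-11-01) => 1774-11-01
// 2. almanac anchor(^) => 1774-11-01
// 3. almanac closeout() => 1774-11-30
// 4. almanac yhop(7) => 1781-11-30
// 5. vault inscribe(/zo, kimo) => created

Answer: 1781-11-30


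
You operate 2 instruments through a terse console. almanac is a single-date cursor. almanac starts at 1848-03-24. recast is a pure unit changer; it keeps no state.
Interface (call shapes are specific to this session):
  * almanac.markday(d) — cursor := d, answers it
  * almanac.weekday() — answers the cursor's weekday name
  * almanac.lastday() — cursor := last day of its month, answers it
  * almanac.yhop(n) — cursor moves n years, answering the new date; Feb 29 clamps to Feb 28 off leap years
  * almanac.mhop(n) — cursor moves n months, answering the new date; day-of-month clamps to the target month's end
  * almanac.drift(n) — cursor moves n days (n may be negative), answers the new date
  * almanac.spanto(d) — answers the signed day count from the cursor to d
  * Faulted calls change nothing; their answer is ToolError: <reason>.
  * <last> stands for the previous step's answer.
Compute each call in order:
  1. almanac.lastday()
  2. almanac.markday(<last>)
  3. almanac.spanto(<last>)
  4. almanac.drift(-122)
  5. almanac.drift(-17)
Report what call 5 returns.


Answer: 1847-11-13

Derivation:
Act: lastday[]
Obs: 1848-03-31
Act: markday[d: <last>]
Obs: 1848-03-31
Act: spanto[d: <last>]
Obs: 0
Act: drift[n: -122]
Obs: 1847-11-30
Act: drift[n: -17]
Obs: 1847-11-13


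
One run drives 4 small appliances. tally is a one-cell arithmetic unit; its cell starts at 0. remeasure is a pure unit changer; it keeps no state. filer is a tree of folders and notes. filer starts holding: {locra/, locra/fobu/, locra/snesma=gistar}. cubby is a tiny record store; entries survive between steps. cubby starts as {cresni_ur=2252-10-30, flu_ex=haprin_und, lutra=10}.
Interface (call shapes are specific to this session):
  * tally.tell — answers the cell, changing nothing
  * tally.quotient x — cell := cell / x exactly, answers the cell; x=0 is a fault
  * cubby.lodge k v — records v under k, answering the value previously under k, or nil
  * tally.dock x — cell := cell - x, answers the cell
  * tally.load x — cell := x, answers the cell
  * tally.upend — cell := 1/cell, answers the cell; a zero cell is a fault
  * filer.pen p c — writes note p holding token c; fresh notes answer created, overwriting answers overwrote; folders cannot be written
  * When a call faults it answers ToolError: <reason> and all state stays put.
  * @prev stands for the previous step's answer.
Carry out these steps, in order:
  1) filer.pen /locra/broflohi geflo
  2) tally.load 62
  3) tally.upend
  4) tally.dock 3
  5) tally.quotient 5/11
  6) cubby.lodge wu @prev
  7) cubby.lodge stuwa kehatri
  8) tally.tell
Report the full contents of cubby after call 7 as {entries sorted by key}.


→ filer.pen(p='/locra/broflohi', c='geflo')
← created
→ tally.load(x='62')
← 62
→ tally.upend()
← 1/62
→ tally.dock(x='3')
← -185/62
→ tally.quotient(x='5/11')
← -407/62
→ cubby.lodge(k='wu', v='@prev')
← nil
→ cubby.lodge(k='stuwa', v='kehatri')
← nil
→ tally.tell()
← -407/62

Answer: {cresni_ur=2252-10-30, flu_ex=haprin_und, lutra=10, stuwa=kehatri, wu=-407/62}


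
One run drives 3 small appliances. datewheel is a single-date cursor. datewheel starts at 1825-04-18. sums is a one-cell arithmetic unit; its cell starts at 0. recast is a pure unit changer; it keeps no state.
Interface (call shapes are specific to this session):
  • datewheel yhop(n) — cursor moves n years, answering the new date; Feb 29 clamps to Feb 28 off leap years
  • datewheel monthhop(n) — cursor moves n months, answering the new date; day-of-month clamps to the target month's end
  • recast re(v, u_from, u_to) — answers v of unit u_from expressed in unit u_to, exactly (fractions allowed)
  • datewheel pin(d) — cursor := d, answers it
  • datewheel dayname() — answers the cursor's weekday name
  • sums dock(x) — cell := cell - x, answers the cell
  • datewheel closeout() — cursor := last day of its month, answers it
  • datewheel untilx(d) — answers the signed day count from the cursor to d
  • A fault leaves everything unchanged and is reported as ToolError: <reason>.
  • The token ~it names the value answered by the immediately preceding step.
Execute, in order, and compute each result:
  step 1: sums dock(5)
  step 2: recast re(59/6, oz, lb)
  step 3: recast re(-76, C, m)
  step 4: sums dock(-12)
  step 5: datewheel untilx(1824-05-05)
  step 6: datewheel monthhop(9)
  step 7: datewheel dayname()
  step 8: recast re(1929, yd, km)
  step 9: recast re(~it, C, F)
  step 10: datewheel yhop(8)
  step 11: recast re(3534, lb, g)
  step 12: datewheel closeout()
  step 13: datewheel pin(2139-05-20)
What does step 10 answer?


Answer: 1834-01-18

Derivation:
>>> sums dock x='5'
= -5
>>> recast re v='59/6' u_from='oz' u_to='lb'
= 59/96
>>> recast re v='-76' u_from='C' u_to='m'
= ToolError: incompatible units
>>> sums dock x='-12'
= 7
>>> datewheel untilx d='1824-05-05'
= -348
>>> datewheel monthhop n='9'
= 1826-01-18
>>> datewheel dayname
= Wednesday
>>> recast re v='1929' u_from='yd' u_to='km'
= 2204847/1250000
>>> recast re v='~it' u_from='C' u_to='F'
= 219843623/6250000
>>> datewheel yhop n='8'
= 1834-01-18
>>> recast re v='3534' u_from='lb' u_to='g'
= 80149771779/50000
>>> datewheel closeout
= 1834-01-31
>>> datewheel pin d='2139-05-20'
= 2139-05-20


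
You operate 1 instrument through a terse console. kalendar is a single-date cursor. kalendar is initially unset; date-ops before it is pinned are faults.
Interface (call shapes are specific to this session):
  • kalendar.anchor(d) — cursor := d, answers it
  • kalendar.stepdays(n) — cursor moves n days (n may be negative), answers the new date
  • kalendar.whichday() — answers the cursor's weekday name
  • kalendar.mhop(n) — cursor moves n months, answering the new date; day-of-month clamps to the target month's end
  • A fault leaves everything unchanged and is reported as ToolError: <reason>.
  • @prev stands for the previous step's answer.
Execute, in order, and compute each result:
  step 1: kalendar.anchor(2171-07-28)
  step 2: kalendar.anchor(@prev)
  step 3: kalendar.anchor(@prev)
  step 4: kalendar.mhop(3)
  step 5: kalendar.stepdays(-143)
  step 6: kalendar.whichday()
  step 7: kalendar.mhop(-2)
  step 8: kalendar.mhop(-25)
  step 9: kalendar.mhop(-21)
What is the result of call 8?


Answer: 2169-03-07

Derivation:
→ kalendar.anchor(d→2171-07-28)
← 2171-07-28
→ kalendar.anchor(d→@prev)
← 2171-07-28
→ kalendar.anchor(d→@prev)
← 2171-07-28
→ kalendar.mhop(n→3)
← 2171-10-28
→ kalendar.stepdays(n→-143)
← 2171-06-07
→ kalendar.whichday()
← Friday
→ kalendar.mhop(n→-2)
← 2171-04-07
→ kalendar.mhop(n→-25)
← 2169-03-07
→ kalendar.mhop(n→-21)
← 2167-06-07


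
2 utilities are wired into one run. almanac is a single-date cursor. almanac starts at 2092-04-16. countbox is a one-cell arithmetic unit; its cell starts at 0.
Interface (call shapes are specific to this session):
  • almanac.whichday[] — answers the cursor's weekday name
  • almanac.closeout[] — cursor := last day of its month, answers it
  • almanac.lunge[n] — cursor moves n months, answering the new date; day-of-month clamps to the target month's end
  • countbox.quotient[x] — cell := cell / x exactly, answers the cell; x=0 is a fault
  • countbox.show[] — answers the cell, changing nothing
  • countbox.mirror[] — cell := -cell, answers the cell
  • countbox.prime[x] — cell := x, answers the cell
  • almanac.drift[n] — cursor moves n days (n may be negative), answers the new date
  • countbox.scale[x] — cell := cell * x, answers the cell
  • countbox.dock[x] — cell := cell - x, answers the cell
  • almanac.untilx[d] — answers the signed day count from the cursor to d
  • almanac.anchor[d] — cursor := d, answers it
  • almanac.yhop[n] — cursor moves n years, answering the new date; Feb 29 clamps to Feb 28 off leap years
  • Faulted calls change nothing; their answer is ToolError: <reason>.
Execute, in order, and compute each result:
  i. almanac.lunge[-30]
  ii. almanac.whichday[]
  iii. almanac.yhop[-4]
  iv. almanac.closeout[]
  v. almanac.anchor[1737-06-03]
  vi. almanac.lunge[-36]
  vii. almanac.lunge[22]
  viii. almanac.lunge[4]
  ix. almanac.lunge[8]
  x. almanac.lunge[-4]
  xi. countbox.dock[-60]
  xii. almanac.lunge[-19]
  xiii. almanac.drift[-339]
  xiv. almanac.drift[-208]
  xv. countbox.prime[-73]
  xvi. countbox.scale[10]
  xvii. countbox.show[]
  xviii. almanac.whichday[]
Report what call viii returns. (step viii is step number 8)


Answer: 1736-08-03

Derivation:
Next I call lunge with n='-30', giving 2089-10-16.
Then whichday, → Sunday.
I call yhop with n='-4', and observe 2085-10-16.
Invoking closeout(), → 2085-10-31.
I use anchor with d='1737-06-03', and get 1737-06-03.
I run lunge with n='-36': 1734-06-03.
Now I run lunge with n='22': 1736-04-03.
I use lunge with n='4', yielding 1736-08-03.
Now I run lunge with n='8', — result: 1737-04-03.
Invoking lunge with n='-4', and observe 1736-12-03.
Using dock with x='-60', and observe 60.
Next I call lunge with n='-19', and see 1735-05-03.
Then drift with n='-339', and observe 1734-05-29.
I invoke drift with n='-208', and see 1733-11-02.
Then prime with x='-73', → -73.
I use scale with x='10', — result: -730.
Invoking show, → -730.
I invoke whichday(), and get Monday.
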